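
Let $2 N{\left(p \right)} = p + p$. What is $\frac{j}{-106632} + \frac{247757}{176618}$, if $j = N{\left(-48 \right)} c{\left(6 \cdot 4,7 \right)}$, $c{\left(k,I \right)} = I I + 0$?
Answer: $\frac{1118092915}{784713774} \approx 1.4248$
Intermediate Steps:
$N{\left(p \right)} = p$ ($N{\left(p \right)} = \frac{p + p}{2} = \frac{2 p}{2} = p$)
$c{\left(k,I \right)} = I^{2}$ ($c{\left(k,I \right)} = I^{2} + 0 = I^{2}$)
$j = -2352$ ($j = - 48 \cdot 7^{2} = \left(-48\right) 49 = -2352$)
$\frac{j}{-106632} + \frac{247757}{176618} = - \frac{2352}{-106632} + \frac{247757}{176618} = \left(-2352\right) \left(- \frac{1}{106632}\right) + 247757 \cdot \frac{1}{176618} = \frac{98}{4443} + \frac{247757}{176618} = \frac{1118092915}{784713774}$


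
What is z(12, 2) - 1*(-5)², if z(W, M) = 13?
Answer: -12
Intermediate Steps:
z(12, 2) - 1*(-5)² = 13 - 1*(-5)² = 13 - 1*25 = 13 - 25 = -12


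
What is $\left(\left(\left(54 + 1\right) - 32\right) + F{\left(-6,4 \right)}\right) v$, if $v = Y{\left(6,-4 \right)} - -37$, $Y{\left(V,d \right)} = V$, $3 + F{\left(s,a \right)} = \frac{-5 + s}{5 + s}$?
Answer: $1333$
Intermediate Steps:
$F{\left(s,a \right)} = -3 + \frac{-5 + s}{5 + s}$
$v = 43$ ($v = 6 - -37 = 6 + 37 = 43$)
$\left(\left(\left(54 + 1\right) - 32\right) + F{\left(-6,4 \right)}\right) v = \left(\left(\left(54 + 1\right) - 32\right) + \frac{2 \left(-10 - -6\right)}{5 - 6}\right) 43 = \left(\left(55 - 32\right) + \frac{2 \left(-10 + 6\right)}{-1}\right) 43 = \left(23 + 2 \left(-1\right) \left(-4\right)\right) 43 = \left(23 + 8\right) 43 = 31 \cdot 43 = 1333$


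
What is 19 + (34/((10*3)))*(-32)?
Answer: -259/15 ≈ -17.267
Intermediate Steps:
19 + (34/((10*3)))*(-32) = 19 + (34/30)*(-32) = 19 + (34*(1/30))*(-32) = 19 + (17/15)*(-32) = 19 - 544/15 = -259/15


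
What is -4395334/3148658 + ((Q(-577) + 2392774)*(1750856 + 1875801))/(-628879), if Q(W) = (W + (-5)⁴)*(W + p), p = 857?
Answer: -13738403625338408035/990062447191 ≈ -1.3876e+7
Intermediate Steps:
Q(W) = (625 + W)*(857 + W) (Q(W) = (W + (-5)⁴)*(W + 857) = (W + 625)*(857 + W) = (625 + W)*(857 + W))
-4395334/3148658 + ((Q(-577) + 2392774)*(1750856 + 1875801))/(-628879) = -4395334/3148658 + (((535625 + (-577)² + 1482*(-577)) + 2392774)*(1750856 + 1875801))/(-628879) = -4395334*1/3148658 + (((535625 + 332929 - 855114) + 2392774)*3626657)*(-1/628879) = -2197667/1574329 + ((13440 + 2392774)*3626657)*(-1/628879) = -2197667/1574329 + (2406214*3626657)*(-1/628879) = -2197667/1574329 + 8726512846598*(-1/628879) = -2197667/1574329 - 8726512846598/628879 = -13738403625338408035/990062447191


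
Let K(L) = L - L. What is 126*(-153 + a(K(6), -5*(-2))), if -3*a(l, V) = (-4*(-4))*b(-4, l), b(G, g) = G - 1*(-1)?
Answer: -17262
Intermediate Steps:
b(G, g) = 1 + G (b(G, g) = G + 1 = 1 + G)
K(L) = 0
a(l, V) = 16 (a(l, V) = -(-4*(-4))*(1 - 4)/3 = -16*(-3)/3 = -⅓*(-48) = 16)
126*(-153 + a(K(6), -5*(-2))) = 126*(-153 + 16) = 126*(-137) = -17262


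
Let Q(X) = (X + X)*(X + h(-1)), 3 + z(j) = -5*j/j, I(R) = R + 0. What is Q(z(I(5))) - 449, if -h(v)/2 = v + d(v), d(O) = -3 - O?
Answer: -417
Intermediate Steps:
I(R) = R
h(v) = 6 (h(v) = -2*(v + (-3 - v)) = -2*(-3) = 6)
z(j) = -8 (z(j) = -3 - 5*j/j = -3 - 5*1 = -3 - 5 = -8)
Q(X) = 2*X*(6 + X) (Q(X) = (X + X)*(X + 6) = (2*X)*(6 + X) = 2*X*(6 + X))
Q(z(I(5))) - 449 = 2*(-8)*(6 - 8) - 449 = 2*(-8)*(-2) - 449 = 32 - 449 = -417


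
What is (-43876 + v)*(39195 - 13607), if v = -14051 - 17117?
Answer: -1920225872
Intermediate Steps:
v = -31168
(-43876 + v)*(39195 - 13607) = (-43876 - 31168)*(39195 - 13607) = -75044*25588 = -1920225872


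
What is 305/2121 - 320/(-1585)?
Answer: 232429/672357 ≈ 0.34569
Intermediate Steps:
305/2121 - 320/(-1585) = 305*(1/2121) - 320*(-1/1585) = 305/2121 + 64/317 = 232429/672357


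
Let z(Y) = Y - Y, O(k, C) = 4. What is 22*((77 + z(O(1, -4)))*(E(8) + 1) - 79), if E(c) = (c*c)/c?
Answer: 13508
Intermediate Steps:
z(Y) = 0
E(c) = c (E(c) = c²/c = c)
22*((77 + z(O(1, -4)))*(E(8) + 1) - 79) = 22*((77 + 0)*(8 + 1) - 79) = 22*(77*9 - 79) = 22*(693 - 79) = 22*614 = 13508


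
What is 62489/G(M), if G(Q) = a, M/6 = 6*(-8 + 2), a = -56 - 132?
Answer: -62489/188 ≈ -332.39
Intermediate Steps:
a = -188
M = -216 (M = 6*(6*(-8 + 2)) = 6*(6*(-6)) = 6*(-36) = -216)
G(Q) = -188
62489/G(M) = 62489/(-188) = 62489*(-1/188) = -62489/188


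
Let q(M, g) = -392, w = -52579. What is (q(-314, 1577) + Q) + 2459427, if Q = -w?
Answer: 2511614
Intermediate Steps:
Q = 52579 (Q = -1*(-52579) = 52579)
(q(-314, 1577) + Q) + 2459427 = (-392 + 52579) + 2459427 = 52187 + 2459427 = 2511614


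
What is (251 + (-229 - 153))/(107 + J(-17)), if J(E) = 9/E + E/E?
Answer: -2227/1827 ≈ -1.2189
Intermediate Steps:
J(E) = 1 + 9/E (J(E) = 9/E + 1 = 1 + 9/E)
(251 + (-229 - 153))/(107 + J(-17)) = (251 + (-229 - 153))/(107 + (9 - 17)/(-17)) = (251 - 382)/(107 - 1/17*(-8)) = -131/(107 + 8/17) = -131/1827/17 = -131*17/1827 = -2227/1827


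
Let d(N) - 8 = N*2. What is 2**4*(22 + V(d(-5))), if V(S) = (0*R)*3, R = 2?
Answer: 352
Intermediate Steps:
d(N) = 8 + 2*N (d(N) = 8 + N*2 = 8 + 2*N)
V(S) = 0 (V(S) = (0*2)*3 = 0*3 = 0)
2**4*(22 + V(d(-5))) = 2**4*(22 + 0) = 16*22 = 352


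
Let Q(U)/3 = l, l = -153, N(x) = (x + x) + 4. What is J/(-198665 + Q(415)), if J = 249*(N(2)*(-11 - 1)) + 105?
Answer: 23799/199124 ≈ 0.11952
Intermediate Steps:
N(x) = 4 + 2*x (N(x) = 2*x + 4 = 4 + 2*x)
Q(U) = -459 (Q(U) = 3*(-153) = -459)
J = -23799 (J = 249*((4 + 2*2)*(-11 - 1)) + 105 = 249*((4 + 4)*(-12)) + 105 = 249*(8*(-12)) + 105 = 249*(-96) + 105 = -23904 + 105 = -23799)
J/(-198665 + Q(415)) = -23799/(-198665 - 459) = -23799/(-199124) = -23799*(-1/199124) = 23799/199124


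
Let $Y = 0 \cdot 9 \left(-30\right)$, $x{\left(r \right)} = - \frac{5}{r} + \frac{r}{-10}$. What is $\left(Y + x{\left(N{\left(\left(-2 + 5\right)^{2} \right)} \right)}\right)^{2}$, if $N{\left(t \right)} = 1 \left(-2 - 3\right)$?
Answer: $\frac{9}{4} \approx 2.25$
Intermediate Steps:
$N{\left(t \right)} = -5$ ($N{\left(t \right)} = 1 \left(-5\right) = -5$)
$x{\left(r \right)} = - \frac{5}{r} - \frac{r}{10}$ ($x{\left(r \right)} = - \frac{5}{r} + r \left(- \frac{1}{10}\right) = - \frac{5}{r} - \frac{r}{10}$)
$Y = 0$ ($Y = 0 \left(-30\right) = 0$)
$\left(Y + x{\left(N{\left(\left(-2 + 5\right)^{2} \right)} \right)}\right)^{2} = \left(0 - \left(- \frac{1}{2} + \frac{5}{-5}\right)\right)^{2} = \left(0 + \left(\left(-5\right) \left(- \frac{1}{5}\right) + \frac{1}{2}\right)\right)^{2} = \left(0 + \left(1 + \frac{1}{2}\right)\right)^{2} = \left(0 + \frac{3}{2}\right)^{2} = \left(\frac{3}{2}\right)^{2} = \frac{9}{4}$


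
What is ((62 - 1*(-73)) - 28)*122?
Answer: 13054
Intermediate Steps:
((62 - 1*(-73)) - 28)*122 = ((62 + 73) - 28)*122 = (135 - 28)*122 = 107*122 = 13054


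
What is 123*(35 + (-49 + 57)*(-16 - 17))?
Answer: -28167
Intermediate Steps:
123*(35 + (-49 + 57)*(-16 - 17)) = 123*(35 + 8*(-33)) = 123*(35 - 264) = 123*(-229) = -28167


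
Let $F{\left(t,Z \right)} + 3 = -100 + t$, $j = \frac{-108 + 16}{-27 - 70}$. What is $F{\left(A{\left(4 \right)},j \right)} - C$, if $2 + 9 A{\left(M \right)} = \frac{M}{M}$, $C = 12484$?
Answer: $- \frac{113284}{9} \approx -12587.0$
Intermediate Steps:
$A{\left(M \right)} = - \frac{1}{9}$ ($A{\left(M \right)} = - \frac{2}{9} + \frac{M \frac{1}{M}}{9} = - \frac{2}{9} + \frac{1}{9} \cdot 1 = - \frac{2}{9} + \frac{1}{9} = - \frac{1}{9}$)
$j = \frac{92}{97}$ ($j = - \frac{92}{-97} = \left(-92\right) \left(- \frac{1}{97}\right) = \frac{92}{97} \approx 0.94845$)
$F{\left(t,Z \right)} = -103 + t$ ($F{\left(t,Z \right)} = -3 + \left(-100 + t\right) = -103 + t$)
$F{\left(A{\left(4 \right)},j \right)} - C = \left(-103 - \frac{1}{9}\right) - 12484 = - \frac{928}{9} - 12484 = - \frac{113284}{9}$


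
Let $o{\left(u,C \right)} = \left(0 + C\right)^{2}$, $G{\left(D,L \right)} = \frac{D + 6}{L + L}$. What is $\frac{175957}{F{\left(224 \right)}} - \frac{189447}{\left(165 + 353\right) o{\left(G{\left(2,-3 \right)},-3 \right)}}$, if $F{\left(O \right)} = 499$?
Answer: $\frac{241925827}{775446} \approx 311.98$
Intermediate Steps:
$G{\left(D,L \right)} = \frac{6 + D}{2 L}$
$o{\left(u,C \right)} = C^{2}$
$\frac{175957}{F{\left(224 \right)}} - \frac{189447}{\left(165 + 353\right) o{\left(G{\left(2,-3 \right)},-3 \right)}} = \frac{175957}{499} - \frac{189447}{\left(165 + 353\right) \left(-3\right)^{2}} = 175957 \cdot \frac{1}{499} - \frac{189447}{518 \cdot 9} = \frac{175957}{499} - \frac{189447}{4662} = \frac{175957}{499} - \frac{63149}{1554} = \frac{241925827}{775446}$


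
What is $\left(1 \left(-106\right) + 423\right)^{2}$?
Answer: $100489$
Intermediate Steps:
$\left(1 \left(-106\right) + 423\right)^{2} = \left(-106 + 423\right)^{2} = 317^{2} = 100489$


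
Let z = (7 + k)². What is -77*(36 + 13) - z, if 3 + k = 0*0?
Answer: -3789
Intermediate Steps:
k = -3 (k = -3 + 0*0 = -3 + 0 = -3)
z = 16 (z = (7 - 3)² = 4² = 16)
-77*(36 + 13) - z = -77*(36 + 13) - 1*16 = -77*49 - 16 = -3773 - 16 = -3789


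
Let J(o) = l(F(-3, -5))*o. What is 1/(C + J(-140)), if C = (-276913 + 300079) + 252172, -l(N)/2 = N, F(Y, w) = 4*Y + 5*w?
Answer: 1/264978 ≈ 3.7739e-6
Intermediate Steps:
l(N) = -2*N
J(o) = 74*o (J(o) = (-2*(4*(-3) + 5*(-5)))*o = (-2*(-12 - 25))*o = (-2*(-37))*o = 74*o)
C = 275338 (C = 23166 + 252172 = 275338)
1/(C + J(-140)) = 1/(275338 + 74*(-140)) = 1/(275338 - 10360) = 1/264978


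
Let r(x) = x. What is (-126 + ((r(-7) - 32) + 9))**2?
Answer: 24336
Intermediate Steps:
(-126 + ((r(-7) - 32) + 9))**2 = (-126 + ((-7 - 32) + 9))**2 = (-126 + (-39 + 9))**2 = (-126 - 30)**2 = (-156)**2 = 24336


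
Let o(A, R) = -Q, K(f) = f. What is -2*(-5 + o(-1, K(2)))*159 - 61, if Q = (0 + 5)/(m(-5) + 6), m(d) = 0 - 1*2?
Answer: 3853/2 ≈ 1926.5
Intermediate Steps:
m(d) = -2 (m(d) = 0 - 2 = -2)
Q = 5/4 (Q = (0 + 5)/(-2 + 6) = 5/4 ≈ 1.2500)
o(A, R) = -5/4 (o(A, R) = -1*5/4 = -5/4)
-2*(-5 + o(-1, K(2)))*159 - 61 = -2*(-5 - 5/4)*159 - 61 = -2*(-25/4)*159 - 61 = (25/2)*159 - 61 = 3975/2 - 61 = 3853/2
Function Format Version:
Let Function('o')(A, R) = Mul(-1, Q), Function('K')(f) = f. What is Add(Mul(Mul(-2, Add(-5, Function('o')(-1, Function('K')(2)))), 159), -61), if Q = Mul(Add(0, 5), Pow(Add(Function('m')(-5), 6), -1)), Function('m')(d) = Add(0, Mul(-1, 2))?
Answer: Rational(3853, 2) ≈ 1926.5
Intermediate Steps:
Function('m')(d) = -2 (Function('m')(d) = Add(0, -2) = -2)
Q = Rational(5, 4) (Q = Mul(Add(0, 5), Pow(Add(-2, 6), -1)) = Mul(5, Pow(4, -1)) = Mul(5, Rational(1, 4)) = Rational(5, 4) ≈ 1.2500)
Function('o')(A, R) = Rational(-5, 4) (Function('o')(A, R) = Mul(-1, Rational(5, 4)) = Rational(-5, 4))
Add(Mul(Mul(-2, Add(-5, Function('o')(-1, Function('K')(2)))), 159), -61) = Add(Mul(Mul(-2, Add(-5, Rational(-5, 4))), 159), -61) = Add(Mul(Mul(-2, Rational(-25, 4)), 159), -61) = Add(Mul(Rational(25, 2), 159), -61) = Add(Rational(3975, 2), -61) = Rational(3853, 2)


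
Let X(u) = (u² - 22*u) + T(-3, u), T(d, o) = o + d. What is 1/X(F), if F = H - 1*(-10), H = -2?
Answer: -1/107 ≈ -0.0093458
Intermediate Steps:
T(d, o) = d + o
F = 8 (F = -2 - 1*(-10) = -2 + 10 = 8)
X(u) = -3 + u² - 21*u (X(u) = (u² - 22*u) + (-3 + u) = -3 + u² - 21*u)
1/X(F) = 1/(-3 + 8² - 21*8) = 1/(-3 + 64 - 168) = 1/(-107) = -1/107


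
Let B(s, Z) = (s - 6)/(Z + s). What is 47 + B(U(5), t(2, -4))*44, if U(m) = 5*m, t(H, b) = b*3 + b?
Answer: 1259/9 ≈ 139.89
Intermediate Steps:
t(H, b) = 4*b (t(H, b) = 3*b + b = 4*b)
B(s, Z) = (-6 + s)/(Z + s)
47 + B(U(5), t(2, -4))*44 = 47 + ((-6 + 5*5)/(4*(-4) + 5*5))*44 = 47 + ((-6 + 25)/(-16 + 25))*44 = 47 + (19/9)*44 = 47 + 836/9 = 1259/9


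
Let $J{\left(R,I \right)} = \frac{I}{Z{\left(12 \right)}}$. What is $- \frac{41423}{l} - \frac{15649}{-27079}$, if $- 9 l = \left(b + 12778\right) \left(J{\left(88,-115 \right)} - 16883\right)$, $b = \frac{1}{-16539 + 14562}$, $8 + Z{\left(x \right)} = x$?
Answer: $\frac{8887610278513697}{15425151733660955} \approx 0.57618$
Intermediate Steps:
$Z{\left(x \right)} = -8 + x$
$b = - \frac{1}{1977}$ ($b = \frac{1}{-1977} = - \frac{1}{1977} \approx -0.00050582$)
$J{\left(R,I \right)} = \frac{I}{4}$ ($J{\left(R,I \right)} = \frac{I}{-8 + 12} = \frac{I}{4}$)
$l = \frac{569635205645}{23724}$ ($l = - \frac{\left(- \frac{1}{1977} + 12778\right) \left(\frac{1}{4} \left(-115\right) - 16883\right)}{9} = - \frac{\frac{25262105}{1977} \left(- \frac{115}{4} - 16883\right)}{9} = - \frac{\frac{25262105}{1977} \left(- \frac{67647}{4}\right)}{9} = \left(- \frac{1}{9}\right) \left(- \frac{569635205645}{2636}\right) = \frac{569635205645}{23724} \approx 2.4011 \cdot 10^{7}$)
$- \frac{41423}{l} - \frac{15649}{-27079} = - \frac{41423}{\frac{569635205645}{23724}} - \frac{15649}{-27079} = \left(-41423\right) \frac{23724}{569635205645} - - \frac{15649}{27079} = - \frac{982719252}{569635205645} + \frac{15649}{27079} = \frac{8887610278513697}{15425151733660955}$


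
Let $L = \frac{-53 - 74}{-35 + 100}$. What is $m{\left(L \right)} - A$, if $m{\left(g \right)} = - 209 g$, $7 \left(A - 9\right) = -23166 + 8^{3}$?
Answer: $\frac{1654216}{455} \approx 3635.6$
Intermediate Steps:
$A = - \frac{22591}{7}$ ($A = 9 + \frac{-23166 + 8^{3}}{7} = 9 + \frac{-23166 + 512}{7} = 9 + \frac{1}{7} \left(-22654\right) = 9 - \frac{22654}{7} = - \frac{22591}{7} \approx -3227.3$)
$L = - \frac{127}{65} \approx -1.9538$
$m{\left(L \right)} - A = \left(-209\right) \left(- \frac{127}{65}\right) - - \frac{22591}{7} = \frac{26543}{65} + \frac{22591}{7} = \frac{1654216}{455}$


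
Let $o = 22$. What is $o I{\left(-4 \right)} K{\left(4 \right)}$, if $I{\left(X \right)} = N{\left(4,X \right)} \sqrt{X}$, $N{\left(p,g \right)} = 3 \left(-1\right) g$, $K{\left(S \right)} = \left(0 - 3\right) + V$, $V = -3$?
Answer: $- 3168 i \approx - 3168.0 i$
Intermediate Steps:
$K{\left(S \right)} = -6$ ($K{\left(S \right)} = \left(0 - 3\right) - 3 = -3 - 3 = -6$)
$N{\left(p,g \right)} = - 3 g$
$I{\left(X \right)} = - 3 X^{\frac{3}{2}}$ ($I{\left(X \right)} = - 3 X \sqrt{X} = - 3 X^{\frac{3}{2}}$)
$o I{\left(-4 \right)} K{\left(4 \right)} = 22 \left(- 3 \left(-4\right)^{\frac{3}{2}}\right) \left(-6\right) = 22 \left(- 3 \left(- 8 i\right)\right) \left(-6\right) = 22 \cdot 24 i \left(-6\right) = 528 i \left(-6\right) = - 3168 i$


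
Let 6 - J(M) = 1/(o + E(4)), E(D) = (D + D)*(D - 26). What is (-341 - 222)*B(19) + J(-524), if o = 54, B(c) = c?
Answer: -1304301/122 ≈ -10691.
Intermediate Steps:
E(D) = 2*D*(-26 + D) (E(D) = (2*D)*(-26 + D) = 2*D*(-26 + D))
J(M) = 733/122 (J(M) = 6 - 1/(54 + 2*4*(-26 + 4)) = 6 - 1/(54 + 2*4*(-22)) = 6 - 1/(54 - 176) = 6 - 1/(-122) = 6 - 1*(-1/122) = 6 + 1/122 = 733/122)
(-341 - 222)*B(19) + J(-524) = (-341 - 222)*19 + 733/122 = -563*19 + 733/122 = -10697 + 733/122 = -1304301/122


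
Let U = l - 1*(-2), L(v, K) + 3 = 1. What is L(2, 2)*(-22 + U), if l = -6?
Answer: 52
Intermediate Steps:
L(v, K) = -2 (L(v, K) = -3 + 1 = -2)
U = -4 (U = -6 - 1*(-2) = -6 + 2 = -4)
L(2, 2)*(-22 + U) = -2*(-22 - 4) = -2*(-26) = 52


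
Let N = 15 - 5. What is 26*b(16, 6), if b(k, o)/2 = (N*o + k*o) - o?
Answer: 7800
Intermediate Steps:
N = 10
b(k, o) = 18*o + 2*k*o (b(k, o) = 2*((10*o + k*o) - o) = 2*(9*o + k*o) = 18*o + 2*k*o)
26*b(16, 6) = 26*(2*6*(9 + 16)) = 26*(2*6*25) = 26*300 = 7800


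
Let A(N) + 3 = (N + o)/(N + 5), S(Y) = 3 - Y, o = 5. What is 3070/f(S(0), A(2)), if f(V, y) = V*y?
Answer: -1535/3 ≈ -511.67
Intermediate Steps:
A(N) = -2 (A(N) = -3 + (N + 5)/(N + 5) = -3 + (5 + N)/(5 + N) = -3 + 1 = -2)
3070/f(S(0), A(2)) = 3070/(((3 - 1*0)*(-2))) = 3070/(((3 + 0)*(-2))) = 3070/((3*(-2))) = 3070/(-6) = 3070*(-⅙) = -1535/3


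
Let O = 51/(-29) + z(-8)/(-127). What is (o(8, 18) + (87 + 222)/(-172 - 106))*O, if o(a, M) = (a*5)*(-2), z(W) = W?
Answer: 140818505/1023874 ≈ 137.53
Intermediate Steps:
O = -6245/3683 (O = 51/(-29) - 8/(-127) = 51*(-1/29) - 8*(-1/127) = -51/29 + 8/127 = -6245/3683 ≈ -1.6956)
o(a, M) = -10*a (o(a, M) = (5*a)*(-2) = -10*a)
(o(8, 18) + (87 + 222)/(-172 - 106))*O = (-10*8 + (87 + 222)/(-172 - 106))*(-6245/3683) = (-80 + 309/(-278))*(-6245/3683) = (-80 + 309*(-1/278))*(-6245/3683) = (-80 - 309/278)*(-6245/3683) = -22549/278*(-6245/3683) = 140818505/1023874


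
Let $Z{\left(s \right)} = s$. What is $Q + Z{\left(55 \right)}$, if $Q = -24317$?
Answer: $-24262$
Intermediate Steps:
$Q + Z{\left(55 \right)} = -24317 + 55 = -24262$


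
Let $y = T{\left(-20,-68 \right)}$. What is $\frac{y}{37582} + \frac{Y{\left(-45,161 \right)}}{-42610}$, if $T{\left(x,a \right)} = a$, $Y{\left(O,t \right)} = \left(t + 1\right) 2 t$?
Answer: $- \frac{490831232}{400342255} \approx -1.226$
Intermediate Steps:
$Y{\left(O,t \right)} = t \left(2 + 2 t\right)$ ($Y{\left(O,t \right)} = \left(1 + t\right) 2 t = \left(2 + 2 t\right) t = t \left(2 + 2 t\right)$)
$y = -68$
$\frac{y}{37582} + \frac{Y{\left(-45,161 \right)}}{-42610} = - \frac{68}{37582} + \frac{2 \cdot 161 \left(1 + 161\right)}{-42610} = \left(-68\right) \frac{1}{37582} + 2 \cdot 161 \cdot 162 \left(- \frac{1}{42610}\right) = - \frac{34}{18791} + 52164 \left(- \frac{1}{42610}\right) = - \frac{34}{18791} - \frac{26082}{21305} = - \frac{490831232}{400342255}$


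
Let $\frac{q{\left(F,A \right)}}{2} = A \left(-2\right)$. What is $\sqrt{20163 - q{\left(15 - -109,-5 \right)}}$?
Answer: $\sqrt{20143} \approx 141.93$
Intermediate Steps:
$q{\left(F,A \right)} = - 4 A$ ($q{\left(F,A \right)} = 2 A \left(-2\right) = 2 \left(- 2 A\right) = - 4 A$)
$\sqrt{20163 - q{\left(15 - -109,-5 \right)}} = \sqrt{20163 - \left(-4\right) \left(-5\right)} = \sqrt{20163 - 20} = \sqrt{20143}$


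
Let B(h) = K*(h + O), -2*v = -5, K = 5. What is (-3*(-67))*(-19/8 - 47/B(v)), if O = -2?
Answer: -170247/40 ≈ -4256.2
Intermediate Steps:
v = 5/2 (v = -1/2*(-5) = 5/2 ≈ 2.5000)
B(h) = -10 + 5*h (B(h) = 5*(h - 2) = 5*(-2 + h) = -10 + 5*h)
(-3*(-67))*(-19/8 - 47/B(v)) = (-3*(-67))*(-19/8 - 47/(-10 + 5*(5/2))) = 201*(-19*1/8 - 47/(-10 + 25/2)) = 201*(-19/8 - 47/5/2) = 201*(-19/8 - 47*2/5) = 201*(-19/8 - 94/5) = 201*(-847/40) = -170247/40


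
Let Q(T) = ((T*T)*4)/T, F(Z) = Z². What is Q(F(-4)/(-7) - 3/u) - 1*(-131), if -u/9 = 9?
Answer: 23059/189 ≈ 122.01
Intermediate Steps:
u = -81 (u = -9*9 = -81)
Q(T) = 4*T (Q(T) = (T²*4)/T = (4*T²)/T = 4*T)
Q(F(-4)/(-7) - 3/u) - 1*(-131) = 4*((-4)²/(-7) - 3/(-81)) - 1*(-131) = 4*(16*(-⅐) - 3*(-1/81)) + 131 = 4*(-16/7 + 1/27) + 131 = 4*(-425/189) + 131 = -1700/189 + 131 = 23059/189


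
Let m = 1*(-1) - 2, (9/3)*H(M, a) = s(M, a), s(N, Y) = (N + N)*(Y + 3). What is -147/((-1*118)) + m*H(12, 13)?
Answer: -45165/118 ≈ -382.75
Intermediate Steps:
s(N, Y) = 2*N*(3 + Y) (s(N, Y) = (2*N)*(3 + Y) = 2*N*(3 + Y))
H(M, a) = 2*M*(3 + a)/3 (H(M, a) = (2*M*(3 + a))/3 = 2*M*(3 + a)/3)
m = -3 (m = -1 - 2 = -3)
-147/((-1*118)) + m*H(12, 13) = -147/((-1*118)) - 2*12*(3 + 13) = -147/(-118) - 2*12*16 = -147*(-1/118) - 3*128 = 147/118 - 384 = -45165/118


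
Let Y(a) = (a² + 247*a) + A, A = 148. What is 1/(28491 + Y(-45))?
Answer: 1/19549 ≈ 5.1154e-5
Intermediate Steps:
Y(a) = 148 + a² + 247*a (Y(a) = (a² + 247*a) + 148 = 148 + a² + 247*a)
1/(28491 + Y(-45)) = 1/(28491 + (148 + (-45)² + 247*(-45))) = 1/(28491 + (148 + 2025 - 11115)) = 1/(28491 - 8942) = 1/19549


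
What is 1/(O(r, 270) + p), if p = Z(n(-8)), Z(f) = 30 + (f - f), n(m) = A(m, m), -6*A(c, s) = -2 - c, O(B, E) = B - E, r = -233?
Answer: -1/473 ≈ -0.0021142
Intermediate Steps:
A(c, s) = ⅓ + c/6 (A(c, s) = -(-2 - c)/6 = ⅓ + c/6)
n(m) = ⅓ + m/6
Z(f) = 30 (Z(f) = 30 + 0 = 30)
p = 30
1/(O(r, 270) + p) = 1/((-233 - 1*270) + 30) = 1/((-233 - 270) + 30) = 1/(-503 + 30) = 1/(-473) = -1/473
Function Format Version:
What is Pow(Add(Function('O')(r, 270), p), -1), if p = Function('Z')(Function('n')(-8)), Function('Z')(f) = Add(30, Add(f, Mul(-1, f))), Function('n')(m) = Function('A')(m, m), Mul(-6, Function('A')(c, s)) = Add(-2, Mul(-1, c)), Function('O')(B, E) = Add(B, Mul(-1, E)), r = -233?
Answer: Rational(-1, 473) ≈ -0.0021142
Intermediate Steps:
Function('A')(c, s) = Add(Rational(1, 3), Mul(Rational(1, 6), c)) (Function('A')(c, s) = Mul(Rational(-1, 6), Add(-2, Mul(-1, c))) = Add(Rational(1, 3), Mul(Rational(1, 6), c)))
Function('n')(m) = Add(Rational(1, 3), Mul(Rational(1, 6), m))
Function('Z')(f) = 30 (Function('Z')(f) = Add(30, 0) = 30)
p = 30
Pow(Add(Function('O')(r, 270), p), -1) = Pow(Add(Add(-233, Mul(-1, 270)), 30), -1) = Pow(Add(Add(-233, -270), 30), -1) = Pow(Add(-503, 30), -1) = Pow(-473, -1) = Rational(-1, 473)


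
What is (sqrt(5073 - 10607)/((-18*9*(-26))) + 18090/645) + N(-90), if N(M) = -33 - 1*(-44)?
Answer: 1679/43 + I*sqrt(5534)/4212 ≈ 39.047 + 0.017662*I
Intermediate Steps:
N(M) = 11 (N(M) = -33 + 44 = 11)
(sqrt(5073 - 10607)/((-18*9*(-26))) + 18090/645) + N(-90) = (sqrt(5073 - 10607)/((-18*9*(-26))) + 18090/645) + 11 = (sqrt(-5534)/((-162*(-26))) + 18090*(1/645)) + 11 = ((I*sqrt(5534))/4212 + 1206/43) + 11 = ((I*sqrt(5534))*(1/4212) + 1206/43) + 11 = (I*sqrt(5534)/4212 + 1206/43) + 11 = (1206/43 + I*sqrt(5534)/4212) + 11 = 1679/43 + I*sqrt(5534)/4212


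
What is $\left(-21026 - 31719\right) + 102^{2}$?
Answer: $-42341$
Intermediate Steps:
$\left(-21026 - 31719\right) + 102^{2} = -52745 + 10404 = -42341$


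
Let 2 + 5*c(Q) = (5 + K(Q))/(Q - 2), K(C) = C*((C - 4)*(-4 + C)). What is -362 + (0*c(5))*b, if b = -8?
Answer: -362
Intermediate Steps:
K(C) = C*(-4 + C)² (K(C) = C*((-4 + C)*(-4 + C)) = C*(-4 + C)²)
c(Q) = -⅖ + (5 + Q*(-4 + Q)²)/(5*(-2 + Q)) (c(Q) = -⅖ + ((5 + Q*(-4 + Q)²)/(Q - 2))/5 = -⅖ + ((5 + Q*(-4 + Q)²)/(-2 + Q))/5 = -⅖ + (5 + Q*(-4 + Q)²)/(5*(-2 + Q)))
-362 + (0*c(5))*b = -362 + (0*((9 - 2*5 + 5*(-4 + 5)²)/(5*(-2 + 5))))*(-8) = -362 + (0*((⅕)*(9 - 10 + 5*1²)/3))*(-8) = -362 + (0*((⅕)*(⅓)*(9 - 10 + 5*1)))*(-8) = -362 + (0*((⅕)*(⅓)*(9 - 10 + 5)))*(-8) = -362 + (0*((⅕)*(⅓)*4))*(-8) = -362 + (0*(4/15))*(-8) = -362 + 0*(-8) = -362 + 0 = -362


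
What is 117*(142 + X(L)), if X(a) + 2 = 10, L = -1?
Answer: 17550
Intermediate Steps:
X(a) = 8 (X(a) = -2 + 10 = 8)
117*(142 + X(L)) = 117*(142 + 8) = 117*150 = 17550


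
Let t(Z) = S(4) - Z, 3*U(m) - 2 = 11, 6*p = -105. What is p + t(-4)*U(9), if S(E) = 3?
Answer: 77/6 ≈ 12.833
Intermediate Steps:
p = -35/2 (p = (1/6)*(-105) = -35/2 ≈ -17.500)
U(m) = 13/3 (U(m) = 2/3 + (1/3)*11 = 2/3 + 11/3 = 13/3)
t(Z) = 3 - Z
p + t(-4)*U(9) = -35/2 + (3 - 1*(-4))*(13/3) = -35/2 + (3 + 4)*(13/3) = -35/2 + 7*(13/3) = -35/2 + 91/3 = 77/6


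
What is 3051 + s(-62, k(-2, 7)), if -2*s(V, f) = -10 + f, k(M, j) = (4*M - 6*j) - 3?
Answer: 6165/2 ≈ 3082.5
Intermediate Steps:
k(M, j) = -3 - 6*j + 4*M (k(M, j) = (-6*j + 4*M) - 3 = -3 - 6*j + 4*M)
s(V, f) = 5 - f/2 (s(V, f) = -(-10 + f)/2 = 5 - f/2)
3051 + s(-62, k(-2, 7)) = 3051 + (5 - (-3 - 6*7 + 4*(-2))/2) = 3051 + (5 - (-3 - 42 - 8)/2) = 3051 + (5 - 1/2*(-53)) = 3051 + (5 + 53/2) = 3051 + 63/2 = 6165/2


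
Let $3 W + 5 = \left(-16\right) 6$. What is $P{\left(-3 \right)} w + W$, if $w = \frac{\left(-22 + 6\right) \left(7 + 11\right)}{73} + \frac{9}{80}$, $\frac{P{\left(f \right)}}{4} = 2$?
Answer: $- \frac{140879}{2190} \approx -64.328$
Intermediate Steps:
$P{\left(f \right)} = 8$ ($P{\left(f \right)} = 4 \cdot 2 = 8$)
$W = - \frac{101}{3}$ ($W = - \frac{5}{3} + \frac{\left(-16\right) 6}{3} = - \frac{5}{3} + \frac{1}{3} \left(-96\right) = - \frac{5}{3} - 32 = - \frac{101}{3} \approx -33.667$)
$w = - \frac{22383}{5840}$ ($w = \left(-16\right) 18 \cdot \frac{1}{73} + 9 \cdot \frac{1}{80} = \left(-288\right) \frac{1}{73} + \frac{9}{80} = - \frac{288}{73} + \frac{9}{80} = - \frac{22383}{5840} \approx -3.8327$)
$P{\left(-3 \right)} w + W = 8 \left(- \frac{22383}{5840}\right) - \frac{101}{3} = - \frac{22383}{730} - \frac{101}{3} = - \frac{140879}{2190}$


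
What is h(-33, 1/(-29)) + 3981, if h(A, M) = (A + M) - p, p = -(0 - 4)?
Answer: 114375/29 ≈ 3944.0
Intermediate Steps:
p = 4 (p = -1*(-4) = 4)
h(A, M) = -4 + A + M (h(A, M) = (A + M) - 1*4 = (A + M) - 4 = -4 + A + M)
h(-33, 1/(-29)) + 3981 = (-4 - 33 + 1/(-29)) + 3981 = (-4 - 33 - 1/29) + 3981 = -1074/29 + 3981 = 114375/29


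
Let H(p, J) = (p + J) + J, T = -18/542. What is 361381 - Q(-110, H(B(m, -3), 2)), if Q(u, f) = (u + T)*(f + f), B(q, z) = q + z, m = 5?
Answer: 98292079/271 ≈ 3.6270e+5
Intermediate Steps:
T = -9/271 (T = -18*1/542 = -9/271 ≈ -0.033210)
H(p, J) = p + 2*J (H(p, J) = (J + p) + J = p + 2*J)
Q(u, f) = 2*f*(-9/271 + u) (Q(u, f) = (u - 9/271)*(f + f) = (-9/271 + u)*(2*f) = 2*f*(-9/271 + u))
361381 - Q(-110, H(B(m, -3), 2)) = 361381 - 2*((5 - 3) + 2*2)*(-9 + 271*(-110))/271 = 361381 - 2*(2 + 4)*(-9 - 29810)/271 = 361381 - 2*6*(-29819)/271 = 361381 - 1*(-357828/271) = 361381 + 357828/271 = 98292079/271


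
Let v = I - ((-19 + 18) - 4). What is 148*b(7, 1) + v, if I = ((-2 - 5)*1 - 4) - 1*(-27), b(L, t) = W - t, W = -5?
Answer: -867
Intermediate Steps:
b(L, t) = -5 - t
I = 16 (I = (-7*1 - 4) + 27 = (-7 - 4) + 27 = -11 + 27 = 16)
v = 21 (v = 16 - ((-19 + 18) - 4) = 16 - (-1 - 4) = 16 - 1*(-5) = 16 + 5 = 21)
148*b(7, 1) + v = 148*(-5 - 1*1) + 21 = 148*(-5 - 1) + 21 = 148*(-6) + 21 = -888 + 21 = -867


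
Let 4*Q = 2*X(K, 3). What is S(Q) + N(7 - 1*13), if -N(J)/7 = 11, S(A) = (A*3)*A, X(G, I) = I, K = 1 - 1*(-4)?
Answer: -281/4 ≈ -70.250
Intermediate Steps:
K = 5 (K = 1 + 4 = 5)
Q = 3/2 (Q = (2*3)/4 = (¼)*6 = 3/2 ≈ 1.5000)
S(A) = 3*A² (S(A) = (3*A)*A = 3*A²)
N(J) = -77 (N(J) = -7*11 = -77)
S(Q) + N(7 - 1*13) = 3*(3/2)² - 77 = 3*(9/4) - 77 = 27/4 - 77 = -281/4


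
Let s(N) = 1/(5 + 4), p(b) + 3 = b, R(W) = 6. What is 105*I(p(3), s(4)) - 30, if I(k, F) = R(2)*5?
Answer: 3120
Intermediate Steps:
p(b) = -3 + b
s(N) = ⅑ (s(N) = 1/9 = ⅑)
I(k, F) = 30 (I(k, F) = 6*5 = 30)
105*I(p(3), s(4)) - 30 = 105*30 - 30 = 3150 - 30 = 3120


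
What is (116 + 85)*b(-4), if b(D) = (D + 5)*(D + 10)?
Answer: 1206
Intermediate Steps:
b(D) = (5 + D)*(10 + D)
(116 + 85)*b(-4) = (116 + 85)*(50 + (-4)² + 15*(-4)) = 201*(50 + 16 - 60) = 201*6 = 1206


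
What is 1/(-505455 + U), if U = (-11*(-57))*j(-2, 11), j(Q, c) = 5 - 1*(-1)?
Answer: -1/501693 ≈ -1.9933e-6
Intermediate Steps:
j(Q, c) = 6 (j(Q, c) = 5 + 1 = 6)
U = 3762 (U = -11*(-57)*6 = 627*6 = 3762)
1/(-505455 + U) = 1/(-505455 + 3762) = 1/(-501693) = -1/501693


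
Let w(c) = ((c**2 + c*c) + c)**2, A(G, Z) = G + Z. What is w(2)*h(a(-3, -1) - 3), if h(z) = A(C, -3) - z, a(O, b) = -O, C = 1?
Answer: -200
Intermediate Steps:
w(c) = (c + 2*c**2)**2 (w(c) = ((c**2 + c**2) + c)**2 = (2*c**2 + c)**2 = (c + 2*c**2)**2)
h(z) = -2 - z (h(z) = (1 - 3) - z = -2 - z)
w(2)*h(a(-3, -1) - 3) = (2**2*(1 + 2*2)**2)*(-2 - (-1*(-3) - 3)) = (4*(1 + 4)**2)*(-2 - (3 - 3)) = (4*5**2)*(-2 - 1*0) = (4*25)*(-2 + 0) = 100*(-2) = -200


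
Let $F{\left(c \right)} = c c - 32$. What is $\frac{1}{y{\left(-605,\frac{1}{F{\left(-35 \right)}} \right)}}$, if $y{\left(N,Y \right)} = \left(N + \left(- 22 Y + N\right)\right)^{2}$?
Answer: $\frac{1423249}{2083842376704} \approx 6.8299 \cdot 10^{-7}$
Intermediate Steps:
$F{\left(c \right)} = -32 + c^{2}$ ($F{\left(c \right)} = c^{2} - 32 = -32 + c^{2}$)
$y{\left(N,Y \right)} = \left(- 22 Y + 2 N\right)^{2}$ ($y{\left(N,Y \right)} = \left(N + \left(N - 22 Y\right)\right)^{2} = \left(- 22 Y + 2 N\right)^{2}$)
$\frac{1}{y{\left(-605,\frac{1}{F{\left(-35 \right)}} \right)}} = \frac{1}{4 \left(-605 - \frac{11}{-32 + \left(-35\right)^{2}}\right)^{2}} = \frac{1}{4 \left(-605 - \frac{11}{-32 + 1225}\right)^{2}} = \frac{1}{4 \left(-605 - \frac{11}{1193}\right)^{2}} = \frac{1}{4 \left(- \frac{721776}{1193}\right)^{2}} = \frac{1}{4 \cdot \frac{520960594176}{1423249}} = \frac{1}{\frac{2083842376704}{1423249}} = \frac{1423249}{2083842376704}$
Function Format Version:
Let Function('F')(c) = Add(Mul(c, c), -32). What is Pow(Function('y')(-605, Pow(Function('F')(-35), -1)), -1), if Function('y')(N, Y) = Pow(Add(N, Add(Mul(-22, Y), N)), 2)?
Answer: Rational(1423249, 2083842376704) ≈ 6.8299e-7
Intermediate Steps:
Function('F')(c) = Add(-32, Pow(c, 2)) (Function('F')(c) = Add(Pow(c, 2), -32) = Add(-32, Pow(c, 2)))
Function('y')(N, Y) = Pow(Add(Mul(-22, Y), Mul(2, N)), 2) (Function('y')(N, Y) = Pow(Add(N, Add(N, Mul(-22, Y))), 2) = Pow(Add(Mul(-22, Y), Mul(2, N)), 2))
Pow(Function('y')(-605, Pow(Function('F')(-35), -1)), -1) = Pow(Mul(4, Pow(Add(-605, Mul(-11, Pow(Add(-32, Pow(-35, 2)), -1))), 2)), -1) = Pow(Mul(4, Pow(Add(-605, Mul(-11, Pow(Add(-32, 1225), -1))), 2)), -1) = Pow(Mul(4, Pow(Add(-605, Mul(-11, Pow(1193, -1))), 2)), -1) = Pow(Mul(4, Pow(Add(-605, Mul(-11, Rational(1, 1193))), 2)), -1) = Pow(Mul(4, Pow(Add(-605, Rational(-11, 1193)), 2)), -1) = Pow(Mul(4, Pow(Rational(-721776, 1193), 2)), -1) = Pow(Mul(4, Rational(520960594176, 1423249)), -1) = Pow(Rational(2083842376704, 1423249), -1) = Rational(1423249, 2083842376704)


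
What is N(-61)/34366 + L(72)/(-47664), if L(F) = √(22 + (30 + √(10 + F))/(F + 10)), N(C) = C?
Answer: -61/34366 - √(150388 + 82*√82)/3908448 ≈ -0.0018745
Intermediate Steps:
L(F) = √(22 + (30 + √(10 + F))/(10 + F))
N(-61)/34366 + L(72)/(-47664) = -61/34366 + √(22 + (10 + 72)^(-½) + 30/(10 + 72))/(-47664) = -61*1/34366 + √(22 + 82^(-½) + 30/82)*(-1/47664) = -61/34366 + √(22 + √82/82 + 30*(1/82))*(-1/47664) = -61/34366 + √(22 + √82/82 + 15/41)*(-1/47664) = -61/34366 + √(917/41 + √82/82)*(-1/47664) = -61/34366 - √(917/41 + √82/82)/47664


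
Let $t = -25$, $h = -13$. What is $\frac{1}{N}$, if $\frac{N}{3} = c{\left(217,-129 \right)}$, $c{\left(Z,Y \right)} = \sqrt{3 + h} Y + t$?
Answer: $\frac{i}{3 \left(- 25 i + 129 \sqrt{10}\right)} \approx -4.989 \cdot 10^{-5} + 0.00081407 i$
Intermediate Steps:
$c{\left(Z,Y \right)} = -25 + i Y \sqrt{10}$ ($c{\left(Z,Y \right)} = \sqrt{3 - 13} Y - 25 = \sqrt{-10} Y - 25 = i \sqrt{10} Y - 25 = i Y \sqrt{10} - 25 = -25 + i Y \sqrt{10}$)
$N = -75 - 387 i \sqrt{10}$ ($N = 3 \left(-25 + i \left(-129\right) \sqrt{10}\right) = 3 \left(-25 - 129 i \sqrt{10}\right) = -75 - 387 i \sqrt{10} \approx -75.0 - 1223.8 i$)
$\frac{1}{N} = \frac{1}{-75 - 387 i \sqrt{10}}$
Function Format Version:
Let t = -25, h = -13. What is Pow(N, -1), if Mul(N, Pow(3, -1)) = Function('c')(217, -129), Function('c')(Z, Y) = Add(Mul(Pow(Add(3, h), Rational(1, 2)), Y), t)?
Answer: Mul(Rational(1, 3), I, Pow(Add(Mul(-25, I), Mul(129, Pow(10, Rational(1, 2)))), -1)) ≈ Add(-4.9890e-5, Mul(0.00081407, I))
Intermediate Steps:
Function('c')(Z, Y) = Add(-25, Mul(I, Y, Pow(10, Rational(1, 2)))) (Function('c')(Z, Y) = Add(Mul(Pow(Add(3, -13), Rational(1, 2)), Y), -25) = Add(Mul(Pow(-10, Rational(1, 2)), Y), -25) = Add(Mul(Mul(I, Pow(10, Rational(1, 2))), Y), -25) = Add(Mul(I, Y, Pow(10, Rational(1, 2))), -25) = Add(-25, Mul(I, Y, Pow(10, Rational(1, 2)))))
N = Add(-75, Mul(-387, I, Pow(10, Rational(1, 2)))) (N = Mul(3, Add(-25, Mul(I, -129, Pow(10, Rational(1, 2))))) = Mul(3, Add(-25, Mul(-129, I, Pow(10, Rational(1, 2))))) = Add(-75, Mul(-387, I, Pow(10, Rational(1, 2)))) ≈ Add(-75.000, Mul(-1223.8, I)))
Pow(N, -1) = Pow(Add(-75, Mul(-387, I, Pow(10, Rational(1, 2)))), -1)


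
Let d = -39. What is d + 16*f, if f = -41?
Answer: -695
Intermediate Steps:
d + 16*f = -39 + 16*(-41) = -39 - 656 = -695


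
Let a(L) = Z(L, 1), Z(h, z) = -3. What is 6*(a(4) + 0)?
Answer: -18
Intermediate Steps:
a(L) = -3
6*(a(4) + 0) = 6*(-3 + 0) = 6*(-3) = -18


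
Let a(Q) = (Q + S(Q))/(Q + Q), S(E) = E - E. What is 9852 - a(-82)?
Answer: 19703/2 ≈ 9851.5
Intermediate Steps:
S(E) = 0
a(Q) = ½ (a(Q) = (Q + 0)/(Q + Q) = Q/((2*Q)) = Q*(1/(2*Q)) = ½)
9852 - a(-82) = 9852 - 1*½ = 9852 - ½ = 19703/2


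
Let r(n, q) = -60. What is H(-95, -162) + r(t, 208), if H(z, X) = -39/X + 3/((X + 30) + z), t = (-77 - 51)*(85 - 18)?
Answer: -732691/12258 ≈ -59.772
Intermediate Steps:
t = -8576 (t = -128*67 = -8576)
H(z, X) = -39/X + 3/(30 + X + z) (H(z, X) = -39/X + 3/((30 + X) + z) = -39/X + 3/(30 + X + z))
H(-95, -162) + r(t, 208) = 3*(-390 - 13*(-95) - 12*(-162))/(-162*(30 - 162 - 95)) - 60 = 3*(-1/162)*(-390 + 1235 + 1944)/(-227) - 60 = 3*(-1/162)*(-1/227)*2789 - 60 = 2789/12258 - 60 = -732691/12258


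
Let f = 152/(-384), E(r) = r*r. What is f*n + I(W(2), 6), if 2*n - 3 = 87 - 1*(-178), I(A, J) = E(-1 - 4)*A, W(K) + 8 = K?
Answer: -4873/24 ≈ -203.04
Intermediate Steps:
W(K) = -8 + K
E(r) = r**2
I(A, J) = 25*A (I(A, J) = (-1 - 4)**2*A = (-5)**2*A = 25*A)
f = -19/48 (f = 152*(-1/384) = -19/48 ≈ -0.39583)
n = 134 (n = 3/2 + (87 - 1*(-178))/2 = 3/2 + (87 + 178)/2 = 3/2 + (1/2)*265 = 3/2 + 265/2 = 134)
f*n + I(W(2), 6) = -19/48*134 + 25*(-8 + 2) = -1273/24 + 25*(-6) = -1273/24 - 150 = -4873/24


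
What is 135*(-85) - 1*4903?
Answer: -16378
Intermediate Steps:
135*(-85) - 1*4903 = -11475 - 4903 = -16378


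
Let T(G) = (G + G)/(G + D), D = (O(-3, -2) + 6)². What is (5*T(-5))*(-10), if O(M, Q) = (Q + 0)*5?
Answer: 500/11 ≈ 45.455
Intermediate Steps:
O(M, Q) = 5*Q (O(M, Q) = Q*5 = 5*Q)
D = 16 (D = (5*(-2) + 6)² = (-10 + 6)² = (-4)² = 16)
T(G) = 2*G/(16 + G) (T(G) = (G + G)/(G + 16) = (2*G)/(16 + G) = 2*G/(16 + G))
(5*T(-5))*(-10) = (5*(2*(-5)/(16 - 5)))*(-10) = (5*(2*(-5)/11))*(-10) = (5*(2*(-5)*(1/11)))*(-10) = (5*(-10/11))*(-10) = -50/11*(-10) = 500/11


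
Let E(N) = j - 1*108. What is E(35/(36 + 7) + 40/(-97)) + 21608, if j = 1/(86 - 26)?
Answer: 1290001/60 ≈ 21500.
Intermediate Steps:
j = 1/60 ≈ 0.016667
E(N) = -6479/60 (E(N) = 1/60 - 1*108 = 1/60 - 108 = -6479/60)
E(35/(36 + 7) + 40/(-97)) + 21608 = -6479/60 + 21608 = 1290001/60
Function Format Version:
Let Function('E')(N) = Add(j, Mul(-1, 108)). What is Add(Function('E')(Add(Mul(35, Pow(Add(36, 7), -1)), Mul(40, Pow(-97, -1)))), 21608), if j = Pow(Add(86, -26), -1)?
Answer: Rational(1290001, 60) ≈ 21500.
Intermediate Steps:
j = Rational(1, 60) (j = Pow(60, -1) = Rational(1, 60) ≈ 0.016667)
Function('E')(N) = Rational(-6479, 60) (Function('E')(N) = Add(Rational(1, 60), Mul(-1, 108)) = Add(Rational(1, 60), -108) = Rational(-6479, 60))
Add(Function('E')(Add(Mul(35, Pow(Add(36, 7), -1)), Mul(40, Pow(-97, -1)))), 21608) = Add(Rational(-6479, 60), 21608) = Rational(1290001, 60)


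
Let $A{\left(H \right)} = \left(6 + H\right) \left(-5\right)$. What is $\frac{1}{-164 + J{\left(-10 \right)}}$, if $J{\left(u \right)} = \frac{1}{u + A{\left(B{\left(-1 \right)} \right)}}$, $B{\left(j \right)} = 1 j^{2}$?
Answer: $- \frac{45}{7381} \approx -0.0060967$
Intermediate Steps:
$B{\left(j \right)} = j^{2}$
$A{\left(H \right)} = -30 - 5 H$
$J{\left(u \right)} = \frac{1}{-35 + u}$ ($J{\left(u \right)} = \frac{1}{u - \left(30 + 5 \left(-1\right)^{2}\right)} = \frac{1}{u - 35} = \frac{1}{-35 + u}$)
$\frac{1}{-164 + J{\left(-10 \right)}} = \frac{1}{-164 + \frac{1}{-35 - 10}} = \frac{1}{-164 + \frac{1}{-45}} = \frac{1}{-164 - \frac{1}{45}} = \frac{1}{- \frac{7381}{45}} = - \frac{45}{7381}$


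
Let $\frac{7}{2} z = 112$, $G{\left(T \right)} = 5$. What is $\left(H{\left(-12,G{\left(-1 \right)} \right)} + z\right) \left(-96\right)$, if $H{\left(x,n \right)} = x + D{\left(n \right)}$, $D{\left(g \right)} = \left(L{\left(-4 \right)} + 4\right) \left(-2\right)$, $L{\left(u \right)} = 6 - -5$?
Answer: $960$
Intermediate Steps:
$L{\left(u \right)} = 11$ ($L{\left(u \right)} = 6 + 5 = 11$)
$D{\left(g \right)} = -30$ ($D{\left(g \right)} = \left(11 + 4\right) \left(-2\right) = 15 \left(-2\right) = -30$)
$z = 32$ ($z = \frac{2}{7} \cdot 112 = 32$)
$H{\left(x,n \right)} = -30 + x$ ($H{\left(x,n \right)} = x - 30 = -30 + x$)
$\left(H{\left(-12,G{\left(-1 \right)} \right)} + z\right) \left(-96\right) = \left(\left(-30 - 12\right) + 32\right) \left(-96\right) = \left(-42 + 32\right) \left(-96\right) = \left(-10\right) \left(-96\right) = 960$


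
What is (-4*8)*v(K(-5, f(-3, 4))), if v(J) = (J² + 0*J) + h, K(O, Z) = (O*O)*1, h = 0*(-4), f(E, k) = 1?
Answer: -20000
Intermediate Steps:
h = 0
K(O, Z) = O² (K(O, Z) = O²*1 = O²)
v(J) = J² (v(J) = (J² + 0*J) + 0 = (J² + 0) + 0 = J² + 0 = J²)
(-4*8)*v(K(-5, f(-3, 4))) = (-4*8)*((-5)²)² = -32*25² = -32*625 = -20000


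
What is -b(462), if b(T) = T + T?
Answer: -924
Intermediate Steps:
b(T) = 2*T
-b(462) = -2*462 = -1*924 = -924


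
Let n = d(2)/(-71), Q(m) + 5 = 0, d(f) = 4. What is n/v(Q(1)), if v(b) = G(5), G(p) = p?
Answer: -4/355 ≈ -0.011268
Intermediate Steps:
Q(m) = -5 (Q(m) = -5 + 0 = -5)
v(b) = 5
n = -4/71 (n = 4/(-71) = 4*(-1/71) = -4/71 ≈ -0.056338)
n/v(Q(1)) = -4/71/5 = -4/71*1/5 = -4/355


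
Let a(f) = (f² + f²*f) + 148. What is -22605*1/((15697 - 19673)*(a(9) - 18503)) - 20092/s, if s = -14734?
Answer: 12738755987/9343890248 ≈ 1.3633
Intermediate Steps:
a(f) = 148 + f² + f³ (a(f) = (f² + f³) + 148 = 148 + f² + f³)
-22605*1/((15697 - 19673)*(a(9) - 18503)) - 20092/s = -22605*1/((15697 - 19673)*((148 + 9² + 9³) - 18503)) - 20092/(-14734) = -22605*(-1/(3976*((148 + 81 + 729) - 18503))) - 20092*(-1/14734) = -22605*(-1/(3976*(958 - 18503))) + 10046/7367 = -22605/((-3976*(-17545))) + 10046/7367 = -22605/69758920 + 10046/7367 = -22605*1/69758920 + 10046/7367 = -411/1268344 + 10046/7367 = 12738755987/9343890248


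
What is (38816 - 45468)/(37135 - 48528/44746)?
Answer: -148825196/830797091 ≈ -0.17914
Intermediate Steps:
(38816 - 45468)/(37135 - 48528/44746) = -6652/(37135 - 48528*1/44746) = -6652/(37135 - 24264/22373) = -6652/830797091/22373 = -6652*22373/830797091 = -148825196/830797091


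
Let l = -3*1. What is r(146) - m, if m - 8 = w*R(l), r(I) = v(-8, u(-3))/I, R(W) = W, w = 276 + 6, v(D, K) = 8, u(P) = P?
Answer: 61178/73 ≈ 838.05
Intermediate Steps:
l = -3
w = 282
r(I) = 8/I
m = -838 (m = 8 + 282*(-3) = 8 - 846 = -838)
r(146) - m = 8/146 - 1*(-838) = 8*(1/146) + 838 = 4/73 + 838 = 61178/73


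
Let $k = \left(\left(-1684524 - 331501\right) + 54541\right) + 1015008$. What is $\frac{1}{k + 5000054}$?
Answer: $\frac{1}{4053578} \approx 2.467 \cdot 10^{-7}$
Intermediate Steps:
$k = -946476$ ($k = \left(-2016025 + 54541\right) + 1015008 = -1961484 + 1015008 = -946476$)
$\frac{1}{k + 5000054} = \frac{1}{-946476 + 5000054} = \frac{1}{4053578}$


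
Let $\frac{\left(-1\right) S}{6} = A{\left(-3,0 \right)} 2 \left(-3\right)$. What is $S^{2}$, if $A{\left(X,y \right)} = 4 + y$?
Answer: $20736$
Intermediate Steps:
$S = 144$ ($S = - 6 \left(4 + 0\right) 2 \left(-3\right) = - 6 \cdot 4 \cdot 2 \left(-3\right) = - 6 \cdot 8 \left(-3\right) = \left(-6\right) \left(-24\right) = 144$)
$S^{2} = 144^{2} = 20736$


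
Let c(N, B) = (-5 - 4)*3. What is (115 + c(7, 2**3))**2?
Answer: 7744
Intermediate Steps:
c(N, B) = -27 (c(N, B) = -9*3 = -27)
(115 + c(7, 2**3))**2 = (115 - 27)**2 = 88**2 = 7744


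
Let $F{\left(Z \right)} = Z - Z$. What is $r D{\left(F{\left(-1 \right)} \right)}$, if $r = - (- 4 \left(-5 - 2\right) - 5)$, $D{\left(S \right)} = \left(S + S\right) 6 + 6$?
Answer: $-138$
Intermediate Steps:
$F{\left(Z \right)} = 0$
$D{\left(S \right)} = 6 + 12 S$ ($D{\left(S \right)} = 2 S 6 + 6 = 12 S + 6 = 6 + 12 S$)
$r = -23$ ($r = - (\left(-4\right) \left(-7\right) - 5) = - (28 - 5) = \left(-1\right) 23 = -23$)
$r D{\left(F{\left(-1 \right)} \right)} = - 23 \left(6 + 12 \cdot 0\right) = - 23 \left(6 + 0\right) = \left(-23\right) 6 = -138$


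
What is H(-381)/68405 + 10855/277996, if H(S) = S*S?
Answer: 41096713631/19016316380 ≈ 2.1611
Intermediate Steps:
H(S) = S²
H(-381)/68405 + 10855/277996 = (-381)²/68405 + 10855/277996 = 145161*(1/68405) + 10855*(1/277996) = 145161/68405 + 10855/277996 = 41096713631/19016316380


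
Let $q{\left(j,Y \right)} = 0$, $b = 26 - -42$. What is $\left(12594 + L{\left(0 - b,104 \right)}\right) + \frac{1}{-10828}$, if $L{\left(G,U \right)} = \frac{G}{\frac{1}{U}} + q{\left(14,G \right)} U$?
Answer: $\frac{59792215}{10828} \approx 5522.0$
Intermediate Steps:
$b = 68$ ($b = 26 + 42 = 68$)
$L{\left(G,U \right)} = G U$ ($L{\left(G,U \right)} = \frac{G}{\frac{1}{U}} + 0 U = U G + 0 = G U + 0 = G U$)
$\left(12594 + L{\left(0 - b,104 \right)}\right) + \frac{1}{-10828} = \left(12594 + \left(0 - 68\right) 104\right) + \frac{1}{-10828} = \left(12594 + \left(0 - 68\right) 104\right) - \frac{1}{10828} = \left(12594 - 7072\right) - \frac{1}{10828} = 5522 - \frac{1}{10828} = \frac{59792215}{10828}$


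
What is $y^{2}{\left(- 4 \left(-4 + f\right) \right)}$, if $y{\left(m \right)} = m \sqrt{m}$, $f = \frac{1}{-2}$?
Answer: $5832$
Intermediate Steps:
$f = - \frac{1}{2} \approx -0.5$
$y{\left(m \right)} = m^{\frac{3}{2}}$
$y^{2}{\left(- 4 \left(-4 + f\right) \right)} = \left(\left(- 4 \left(-4 - \frac{1}{2}\right)\right)^{\frac{3}{2}}\right)^{2} = \left(\left(\left(-4\right) \left(- \frac{9}{2}\right)\right)^{\frac{3}{2}}\right)^{2} = \left(18^{\frac{3}{2}}\right)^{2} = \left(54 \sqrt{2}\right)^{2} = 5832$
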